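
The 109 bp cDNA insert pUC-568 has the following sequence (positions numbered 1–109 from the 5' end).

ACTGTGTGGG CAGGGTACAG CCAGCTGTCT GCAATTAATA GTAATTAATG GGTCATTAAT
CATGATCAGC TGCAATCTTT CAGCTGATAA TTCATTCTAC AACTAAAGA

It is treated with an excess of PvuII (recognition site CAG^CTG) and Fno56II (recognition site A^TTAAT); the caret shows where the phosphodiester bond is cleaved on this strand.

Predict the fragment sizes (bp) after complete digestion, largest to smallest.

PvuII sites (CAGCTG) start at positions 22, 67, 81.
PvuII cuts after base 3 of each site, so after positions 24, 69, 83.
Fno56II sites (ATTAAT) start at positions 34, 44, 55.
Fno56II cuts after the first base of each site, so after positions 34, 44, 55.
Combined cut positions: 24, 34, 44, 55, 69, 83.
Linear molecule, 6 cuts → 7 fragments:
  1–24 → 24 bp
  25–34 → 10 bp
  35–44 → 10 bp
  45–55 → 11 bp
  56–69 → 14 bp
  70–83 → 14 bp
  84–109 → 26 bp
Sorted largest to smallest: 26, 24, 14, 14, 11, 10, 10 bp.

26, 24, 14, 14, 11, 10, 10 bp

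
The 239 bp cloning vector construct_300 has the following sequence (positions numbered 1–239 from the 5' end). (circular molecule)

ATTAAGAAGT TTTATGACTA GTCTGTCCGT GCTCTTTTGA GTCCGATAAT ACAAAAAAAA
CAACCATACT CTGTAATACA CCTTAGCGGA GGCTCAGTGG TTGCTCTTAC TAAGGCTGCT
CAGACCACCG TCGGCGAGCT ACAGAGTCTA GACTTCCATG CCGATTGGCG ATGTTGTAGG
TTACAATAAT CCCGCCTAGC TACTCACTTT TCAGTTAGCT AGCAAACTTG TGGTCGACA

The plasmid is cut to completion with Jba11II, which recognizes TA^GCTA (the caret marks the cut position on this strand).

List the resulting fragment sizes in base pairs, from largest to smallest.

220, 19 bp

Jba11II sites (TAGCTA) start at positions 197, 216.
Jba11II cuts after base 2 of each site, so after positions 198, 217.
Circular molecule, 2 cuts → 2 fragments:
  199–217 → 19 bp
  218–239 then 1–198 → 22 + 198 = 220 bp
Sorted largest to smallest: 220, 19 bp.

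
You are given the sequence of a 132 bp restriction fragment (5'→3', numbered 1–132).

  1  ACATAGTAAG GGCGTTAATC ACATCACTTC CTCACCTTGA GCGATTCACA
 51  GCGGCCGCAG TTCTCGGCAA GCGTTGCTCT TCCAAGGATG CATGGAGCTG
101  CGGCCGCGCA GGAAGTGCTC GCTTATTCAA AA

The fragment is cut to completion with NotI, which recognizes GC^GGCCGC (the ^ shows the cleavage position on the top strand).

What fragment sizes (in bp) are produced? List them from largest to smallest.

52, 49, 31 bp

NotI sites (GCGGCCGC) start at positions 51, 100.
NotI cuts after base 2 of each site, so after positions 52, 101.
Linear molecule, 2 cuts → 3 fragments:
  1–52 → 52 bp
  53–101 → 49 bp
  102–132 → 31 bp
Sorted largest to smallest: 52, 49, 31 bp.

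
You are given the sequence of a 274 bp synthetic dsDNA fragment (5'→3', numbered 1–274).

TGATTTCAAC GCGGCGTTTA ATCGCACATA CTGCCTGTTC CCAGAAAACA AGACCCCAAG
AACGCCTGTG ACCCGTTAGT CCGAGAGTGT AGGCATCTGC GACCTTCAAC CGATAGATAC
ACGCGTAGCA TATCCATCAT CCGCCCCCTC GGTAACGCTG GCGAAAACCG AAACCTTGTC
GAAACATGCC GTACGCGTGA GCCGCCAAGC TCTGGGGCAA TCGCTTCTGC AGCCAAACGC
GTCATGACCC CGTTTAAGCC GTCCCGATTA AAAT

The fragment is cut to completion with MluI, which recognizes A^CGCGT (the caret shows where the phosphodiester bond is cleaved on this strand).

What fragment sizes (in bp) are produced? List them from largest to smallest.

121, 72, 44, 37 bp

MluI sites (ACGCGT) start at positions 121, 193, 237.
MluI cuts after the first base of each site, so after positions 121, 193, 237.
Linear molecule, 3 cuts → 4 fragments:
  1–121 → 121 bp
  122–193 → 72 bp
  194–237 → 44 bp
  238–274 → 37 bp
Sorted largest to smallest: 121, 72, 44, 37 bp.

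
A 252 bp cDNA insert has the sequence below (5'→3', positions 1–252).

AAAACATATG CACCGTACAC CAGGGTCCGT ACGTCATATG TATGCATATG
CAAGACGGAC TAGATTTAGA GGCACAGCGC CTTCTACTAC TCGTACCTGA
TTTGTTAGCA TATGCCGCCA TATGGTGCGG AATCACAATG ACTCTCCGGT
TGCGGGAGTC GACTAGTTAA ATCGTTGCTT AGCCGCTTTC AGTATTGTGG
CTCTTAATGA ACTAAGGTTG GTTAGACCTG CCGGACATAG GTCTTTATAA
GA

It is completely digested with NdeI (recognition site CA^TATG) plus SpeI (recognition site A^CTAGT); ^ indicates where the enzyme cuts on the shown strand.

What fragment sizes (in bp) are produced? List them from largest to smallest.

NdeI sites (CATATG) start at positions 5, 35, 45, 109, 119.
NdeI cuts after base 2 of each site, so after positions 6, 36, 46, 110, 120.
The SpeI site (ACTAGT) starts at position 162.
SpeI cuts after the first base of each site, so after position 162.
Combined cut positions: 6, 36, 46, 110, 120, 162.
Linear molecule, 6 cuts → 7 fragments:
  1–6 → 6 bp
  7–36 → 30 bp
  37–46 → 10 bp
  47–110 → 64 bp
  111–120 → 10 bp
  121–162 → 42 bp
  163–252 → 90 bp
Sorted largest to smallest: 90, 64, 42, 30, 10, 10, 6 bp.

90, 64, 42, 30, 10, 10, 6 bp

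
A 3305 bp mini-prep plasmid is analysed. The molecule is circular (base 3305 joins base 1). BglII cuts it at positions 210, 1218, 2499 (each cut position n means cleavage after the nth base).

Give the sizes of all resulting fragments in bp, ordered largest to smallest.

1281, 1016, 1008 bp

Circular molecule, 3 cuts → 3 fragments:
  1218 − 210 = 1008 bp
  2499 − 1218 = 1281 bp
  wrap: 3305 − 2499 + 210 = 1016 bp
Sorted largest to smallest: 1281, 1016, 1008 bp.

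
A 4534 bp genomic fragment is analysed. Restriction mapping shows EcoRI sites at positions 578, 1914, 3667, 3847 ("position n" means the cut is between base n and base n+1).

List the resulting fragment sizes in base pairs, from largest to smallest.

1753, 1336, 687, 578, 180 bp

Linear molecule, 4 cuts → 5 fragments:
  578 − 0 = 578 bp
  1914 − 578 = 1336 bp
  3667 − 1914 = 1753 bp
  3847 − 3667 = 180 bp
  4534 − 3847 = 687 bp
Sorted largest to smallest: 1753, 1336, 687, 578, 180 bp.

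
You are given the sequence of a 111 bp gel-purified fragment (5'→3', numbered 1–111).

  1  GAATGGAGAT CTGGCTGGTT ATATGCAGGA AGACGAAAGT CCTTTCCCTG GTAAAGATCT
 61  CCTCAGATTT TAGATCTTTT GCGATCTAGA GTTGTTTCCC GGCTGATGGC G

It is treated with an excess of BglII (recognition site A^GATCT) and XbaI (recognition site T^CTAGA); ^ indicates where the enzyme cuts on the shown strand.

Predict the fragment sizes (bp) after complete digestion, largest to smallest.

BglII sites (AGATCT) start at positions 7, 55, 72.
BglII cuts after the first base of each site, so after positions 7, 55, 72.
The XbaI site (TCTAGA) starts at position 85.
XbaI cuts after the first base of each site, so after position 85.
Combined cut positions: 7, 55, 72, 85.
Linear molecule, 4 cuts → 5 fragments:
  1–7 → 7 bp
  8–55 → 48 bp
  56–72 → 17 bp
  73–85 → 13 bp
  86–111 → 26 bp
Sorted largest to smallest: 48, 26, 17, 13, 7 bp.

48, 26, 17, 13, 7 bp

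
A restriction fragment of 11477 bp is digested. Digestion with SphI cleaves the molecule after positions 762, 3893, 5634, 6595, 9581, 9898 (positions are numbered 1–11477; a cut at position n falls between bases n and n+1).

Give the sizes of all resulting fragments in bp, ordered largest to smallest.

Linear molecule, 6 cuts → 7 fragments:
  762 − 0 = 762 bp
  3893 − 762 = 3131 bp
  5634 − 3893 = 1741 bp
  6595 − 5634 = 961 bp
  9581 − 6595 = 2986 bp
  9898 − 9581 = 317 bp
  11477 − 9898 = 1579 bp
Sorted largest to smallest: 3131, 2986, 1741, 1579, 961, 762, 317 bp.

3131, 2986, 1741, 1579, 961, 762, 317 bp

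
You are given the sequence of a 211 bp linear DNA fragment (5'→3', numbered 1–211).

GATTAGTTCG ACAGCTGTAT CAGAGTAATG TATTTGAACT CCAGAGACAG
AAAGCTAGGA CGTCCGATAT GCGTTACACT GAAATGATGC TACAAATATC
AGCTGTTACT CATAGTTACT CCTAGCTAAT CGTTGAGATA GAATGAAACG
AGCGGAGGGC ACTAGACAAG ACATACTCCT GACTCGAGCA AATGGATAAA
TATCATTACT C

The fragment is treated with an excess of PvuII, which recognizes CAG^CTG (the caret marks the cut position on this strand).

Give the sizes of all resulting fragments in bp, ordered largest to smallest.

PvuII sites (CAGCTG) start at positions 12, 100.
PvuII cuts after base 3 of each site, so after positions 14, 102.
Linear molecule, 2 cuts → 3 fragments:
  1–14 → 14 bp
  15–102 → 88 bp
  103–211 → 109 bp
Sorted largest to smallest: 109, 88, 14 bp.

109, 88, 14 bp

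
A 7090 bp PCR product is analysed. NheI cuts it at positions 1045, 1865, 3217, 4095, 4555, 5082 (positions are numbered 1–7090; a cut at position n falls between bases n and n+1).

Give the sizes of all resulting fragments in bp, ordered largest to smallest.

2008, 1352, 1045, 878, 820, 527, 460 bp

Linear molecule, 6 cuts → 7 fragments:
  1045 − 0 = 1045 bp
  1865 − 1045 = 820 bp
  3217 − 1865 = 1352 bp
  4095 − 3217 = 878 bp
  4555 − 4095 = 460 bp
  5082 − 4555 = 527 bp
  7090 − 5082 = 2008 bp
Sorted largest to smallest: 2008, 1352, 1045, 878, 820, 527, 460 bp.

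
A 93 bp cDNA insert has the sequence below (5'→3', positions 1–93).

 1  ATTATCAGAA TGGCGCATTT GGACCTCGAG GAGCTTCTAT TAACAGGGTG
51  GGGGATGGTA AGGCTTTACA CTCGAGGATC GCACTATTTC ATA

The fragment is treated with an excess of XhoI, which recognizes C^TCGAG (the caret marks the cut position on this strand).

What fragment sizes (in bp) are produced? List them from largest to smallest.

46, 25, 22 bp

XhoI sites (CTCGAG) start at positions 25, 71.
XhoI cuts after the first base of each site, so after positions 25, 71.
Linear molecule, 2 cuts → 3 fragments:
  1–25 → 25 bp
  26–71 → 46 bp
  72–93 → 22 bp
Sorted largest to smallest: 46, 25, 22 bp.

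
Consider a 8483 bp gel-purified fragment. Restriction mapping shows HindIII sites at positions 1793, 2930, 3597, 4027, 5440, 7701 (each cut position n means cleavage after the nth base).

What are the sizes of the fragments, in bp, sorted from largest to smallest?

Linear molecule, 6 cuts → 7 fragments:
  1793 − 0 = 1793 bp
  2930 − 1793 = 1137 bp
  3597 − 2930 = 667 bp
  4027 − 3597 = 430 bp
  5440 − 4027 = 1413 bp
  7701 − 5440 = 2261 bp
  8483 − 7701 = 782 bp
Sorted largest to smallest: 2261, 1793, 1413, 1137, 782, 667, 430 bp.

2261, 1793, 1413, 1137, 782, 667, 430 bp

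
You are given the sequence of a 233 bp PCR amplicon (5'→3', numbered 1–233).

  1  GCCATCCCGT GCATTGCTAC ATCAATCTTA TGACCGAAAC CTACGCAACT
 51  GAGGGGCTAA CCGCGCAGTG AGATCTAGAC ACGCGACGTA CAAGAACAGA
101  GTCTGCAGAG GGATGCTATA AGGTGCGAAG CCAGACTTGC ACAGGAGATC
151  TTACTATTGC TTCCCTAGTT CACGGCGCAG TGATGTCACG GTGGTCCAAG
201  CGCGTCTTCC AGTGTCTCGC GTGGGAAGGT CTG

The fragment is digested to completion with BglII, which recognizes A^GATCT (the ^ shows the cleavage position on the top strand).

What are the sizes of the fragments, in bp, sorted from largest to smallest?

87, 75, 71 bp

BglII sites (AGATCT) start at positions 71, 146.
BglII cuts after the first base of each site, so after positions 71, 146.
Linear molecule, 2 cuts → 3 fragments:
  1–71 → 71 bp
  72–146 → 75 bp
  147–233 → 87 bp
Sorted largest to smallest: 87, 75, 71 bp.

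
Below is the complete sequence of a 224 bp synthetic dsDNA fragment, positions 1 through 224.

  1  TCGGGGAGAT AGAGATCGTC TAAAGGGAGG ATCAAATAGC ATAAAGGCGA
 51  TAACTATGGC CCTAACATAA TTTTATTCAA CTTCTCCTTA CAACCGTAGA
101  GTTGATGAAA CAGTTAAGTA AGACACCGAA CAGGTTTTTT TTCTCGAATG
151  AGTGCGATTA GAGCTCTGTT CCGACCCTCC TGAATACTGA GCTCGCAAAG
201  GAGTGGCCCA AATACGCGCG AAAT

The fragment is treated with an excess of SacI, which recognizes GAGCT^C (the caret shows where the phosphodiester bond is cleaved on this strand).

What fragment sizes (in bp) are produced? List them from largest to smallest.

165, 31, 28 bp

SacI sites (GAGCTC) start at positions 161, 189.
SacI cuts after base 5 of each site (before the last base), so after positions 165, 193.
Linear molecule, 2 cuts → 3 fragments:
  1–165 → 165 bp
  166–193 → 28 bp
  194–224 → 31 bp
Sorted largest to smallest: 165, 31, 28 bp.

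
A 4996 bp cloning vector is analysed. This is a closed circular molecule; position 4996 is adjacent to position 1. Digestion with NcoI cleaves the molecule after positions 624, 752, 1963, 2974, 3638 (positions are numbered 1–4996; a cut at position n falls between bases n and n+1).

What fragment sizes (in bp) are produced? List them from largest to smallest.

Circular molecule, 5 cuts → 5 fragments:
  752 − 624 = 128 bp
  1963 − 752 = 1211 bp
  2974 − 1963 = 1011 bp
  3638 − 2974 = 664 bp
  wrap: 4996 − 3638 + 624 = 1982 bp
Sorted largest to smallest: 1982, 1211, 1011, 664, 128 bp.

1982, 1211, 1011, 664, 128 bp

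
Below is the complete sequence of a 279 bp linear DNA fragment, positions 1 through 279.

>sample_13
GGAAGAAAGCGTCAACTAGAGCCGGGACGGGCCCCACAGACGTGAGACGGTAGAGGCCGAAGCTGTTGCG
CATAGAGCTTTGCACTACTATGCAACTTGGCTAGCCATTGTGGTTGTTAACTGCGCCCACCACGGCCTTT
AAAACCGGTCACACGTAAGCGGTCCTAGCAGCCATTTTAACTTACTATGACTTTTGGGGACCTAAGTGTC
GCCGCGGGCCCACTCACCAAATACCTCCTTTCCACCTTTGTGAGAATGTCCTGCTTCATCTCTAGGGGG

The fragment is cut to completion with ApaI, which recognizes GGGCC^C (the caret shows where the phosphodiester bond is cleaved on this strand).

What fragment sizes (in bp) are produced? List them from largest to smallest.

187, 59, 33 bp

ApaI sites (GGGCCC) start at positions 29, 216.
ApaI cuts after base 5 of each site (before the last base), so after positions 33, 220.
Linear molecule, 2 cuts → 3 fragments:
  1–33 → 33 bp
  34–220 → 187 bp
  221–279 → 59 bp
Sorted largest to smallest: 187, 59, 33 bp.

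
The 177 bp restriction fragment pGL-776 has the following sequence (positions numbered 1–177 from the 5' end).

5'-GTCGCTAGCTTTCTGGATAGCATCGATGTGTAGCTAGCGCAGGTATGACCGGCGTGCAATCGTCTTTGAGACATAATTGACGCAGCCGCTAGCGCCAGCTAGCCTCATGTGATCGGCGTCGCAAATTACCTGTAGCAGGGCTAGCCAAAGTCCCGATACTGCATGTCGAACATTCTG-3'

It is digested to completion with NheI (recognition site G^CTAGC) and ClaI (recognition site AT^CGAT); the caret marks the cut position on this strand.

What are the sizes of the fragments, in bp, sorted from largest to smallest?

55, 42, 37, 19, 10, 10, 4 bp

NheI sites (GCTAGC) start at positions 4, 33, 88, 98, 140.
NheI cuts after the first base of each site, so after positions 4, 33, 88, 98, 140.
The ClaI site (ATCGAT) starts at position 22.
ClaI cuts after base 2 of each site, so after position 23.
Combined cut positions: 4, 23, 33, 88, 98, 140.
Linear molecule, 6 cuts → 7 fragments:
  1–4 → 4 bp
  5–23 → 19 bp
  24–33 → 10 bp
  34–88 → 55 bp
  89–98 → 10 bp
  99–140 → 42 bp
  141–177 → 37 bp
Sorted largest to smallest: 55, 42, 37, 19, 10, 10, 4 bp.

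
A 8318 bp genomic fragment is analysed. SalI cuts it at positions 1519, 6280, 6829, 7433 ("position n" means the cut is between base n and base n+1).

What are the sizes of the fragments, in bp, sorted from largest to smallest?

Linear molecule, 4 cuts → 5 fragments:
  1519 − 0 = 1519 bp
  6280 − 1519 = 4761 bp
  6829 − 6280 = 549 bp
  7433 − 6829 = 604 bp
  8318 − 7433 = 885 bp
Sorted largest to smallest: 4761, 1519, 885, 604, 549 bp.

4761, 1519, 885, 604, 549 bp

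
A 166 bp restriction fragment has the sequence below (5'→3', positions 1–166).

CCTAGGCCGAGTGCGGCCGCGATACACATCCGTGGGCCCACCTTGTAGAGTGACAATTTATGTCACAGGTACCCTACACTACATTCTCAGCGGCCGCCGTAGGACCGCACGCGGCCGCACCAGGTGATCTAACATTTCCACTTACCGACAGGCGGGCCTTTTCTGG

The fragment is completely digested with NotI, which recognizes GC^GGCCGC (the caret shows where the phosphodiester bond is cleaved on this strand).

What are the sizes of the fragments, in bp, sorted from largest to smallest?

NotI sites (GCGGCCGC) start at positions 13, 90, 111.
NotI cuts after base 2 of each site, so after positions 14, 91, 112.
Linear molecule, 3 cuts → 4 fragments:
  1–14 → 14 bp
  15–91 → 77 bp
  92–112 → 21 bp
  113–166 → 54 bp
Sorted largest to smallest: 77, 54, 21, 14 bp.

77, 54, 21, 14 bp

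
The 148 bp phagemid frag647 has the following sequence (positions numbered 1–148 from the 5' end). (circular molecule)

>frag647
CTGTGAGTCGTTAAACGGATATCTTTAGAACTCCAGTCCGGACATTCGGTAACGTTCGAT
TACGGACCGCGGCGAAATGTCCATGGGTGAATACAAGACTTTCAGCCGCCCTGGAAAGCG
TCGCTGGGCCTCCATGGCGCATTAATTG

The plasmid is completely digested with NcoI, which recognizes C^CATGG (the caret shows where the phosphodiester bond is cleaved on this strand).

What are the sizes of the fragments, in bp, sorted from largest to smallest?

NcoI sites (CCATGG) start at positions 81, 132.
NcoI cuts after the first base of each site, so after positions 81, 132.
Circular molecule, 2 cuts → 2 fragments:
  82–132 → 51 bp
  133–148 then 1–81 → 16 + 81 = 97 bp
Sorted largest to smallest: 97, 51 bp.

97, 51 bp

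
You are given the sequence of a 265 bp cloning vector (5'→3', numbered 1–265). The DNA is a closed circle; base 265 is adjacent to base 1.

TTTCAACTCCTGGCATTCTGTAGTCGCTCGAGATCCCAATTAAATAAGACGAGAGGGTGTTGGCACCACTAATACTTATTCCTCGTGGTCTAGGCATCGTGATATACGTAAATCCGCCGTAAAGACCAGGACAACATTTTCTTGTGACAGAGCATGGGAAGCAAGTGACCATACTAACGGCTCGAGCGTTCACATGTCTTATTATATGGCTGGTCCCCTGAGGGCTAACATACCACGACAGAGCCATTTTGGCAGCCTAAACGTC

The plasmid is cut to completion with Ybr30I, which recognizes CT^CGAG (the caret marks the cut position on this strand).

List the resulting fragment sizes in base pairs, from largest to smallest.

154, 111 bp

Ybr30I sites (CTCGAG) start at positions 27, 181.
Ybr30I cuts after base 2 of each site, so after positions 28, 182.
Circular molecule, 2 cuts → 2 fragments:
  29–182 → 154 bp
  183–265 then 1–28 → 83 + 28 = 111 bp
Sorted largest to smallest: 154, 111 bp.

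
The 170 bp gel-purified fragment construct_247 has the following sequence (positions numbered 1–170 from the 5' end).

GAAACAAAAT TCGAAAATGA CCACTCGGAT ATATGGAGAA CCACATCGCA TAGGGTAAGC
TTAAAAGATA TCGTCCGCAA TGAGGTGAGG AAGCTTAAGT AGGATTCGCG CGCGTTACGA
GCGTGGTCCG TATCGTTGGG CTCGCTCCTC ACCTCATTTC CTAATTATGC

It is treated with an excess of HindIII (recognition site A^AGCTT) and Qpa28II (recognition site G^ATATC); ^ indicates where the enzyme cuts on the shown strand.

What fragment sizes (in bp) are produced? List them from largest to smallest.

79, 57, 24, 10 bp

HindIII sites (AAGCTT) start at positions 57, 91.
HindIII cuts after the first base of each site, so after positions 57, 91.
The Qpa28II site (GATATC) starts at position 67.
Qpa28II cuts after the first base of each site, so after position 67.
Combined cut positions: 57, 67, 91.
Linear molecule, 3 cuts → 4 fragments:
  1–57 → 57 bp
  58–67 → 10 bp
  68–91 → 24 bp
  92–170 → 79 bp
Sorted largest to smallest: 79, 57, 24, 10 bp.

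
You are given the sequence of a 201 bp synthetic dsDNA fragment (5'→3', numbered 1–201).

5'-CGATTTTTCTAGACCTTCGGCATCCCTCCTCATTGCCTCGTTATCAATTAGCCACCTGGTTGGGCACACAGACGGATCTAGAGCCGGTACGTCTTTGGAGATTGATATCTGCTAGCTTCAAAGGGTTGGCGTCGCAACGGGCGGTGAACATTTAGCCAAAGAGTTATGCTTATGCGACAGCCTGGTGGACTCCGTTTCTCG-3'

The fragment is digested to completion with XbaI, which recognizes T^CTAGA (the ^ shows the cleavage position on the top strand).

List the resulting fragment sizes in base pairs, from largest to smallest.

124, 69, 8 bp

XbaI sites (TCTAGA) start at positions 8, 77.
XbaI cuts after the first base of each site, so after positions 8, 77.
Linear molecule, 2 cuts → 3 fragments:
  1–8 → 8 bp
  9–77 → 69 bp
  78–201 → 124 bp
Sorted largest to smallest: 124, 69, 8 bp.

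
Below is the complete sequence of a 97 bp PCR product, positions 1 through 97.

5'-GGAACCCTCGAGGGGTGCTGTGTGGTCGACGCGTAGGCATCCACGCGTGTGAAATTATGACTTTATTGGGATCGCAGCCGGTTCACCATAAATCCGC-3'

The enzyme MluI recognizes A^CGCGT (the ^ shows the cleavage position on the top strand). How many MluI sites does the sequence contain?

2

ACGCGT occurs starting at positions 29, 43.
MluI cuts at 2 sites.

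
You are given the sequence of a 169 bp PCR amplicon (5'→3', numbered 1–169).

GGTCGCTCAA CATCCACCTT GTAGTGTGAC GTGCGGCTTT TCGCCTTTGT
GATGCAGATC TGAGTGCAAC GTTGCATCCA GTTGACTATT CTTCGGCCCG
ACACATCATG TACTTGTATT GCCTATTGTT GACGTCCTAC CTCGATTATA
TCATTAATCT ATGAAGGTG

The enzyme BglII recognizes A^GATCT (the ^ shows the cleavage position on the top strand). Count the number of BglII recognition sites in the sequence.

AGATCT occurs starting at position 56.
BglII cuts at 1 site.

1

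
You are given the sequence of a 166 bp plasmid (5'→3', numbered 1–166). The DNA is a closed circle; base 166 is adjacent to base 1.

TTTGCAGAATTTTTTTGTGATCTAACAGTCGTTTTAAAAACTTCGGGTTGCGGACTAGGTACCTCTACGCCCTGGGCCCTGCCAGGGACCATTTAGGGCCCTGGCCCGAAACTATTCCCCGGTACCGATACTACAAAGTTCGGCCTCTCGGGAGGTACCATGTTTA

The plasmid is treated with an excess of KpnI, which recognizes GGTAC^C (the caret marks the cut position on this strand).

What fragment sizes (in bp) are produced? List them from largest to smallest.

70, 63, 33 bp

KpnI sites (GGTACC) start at positions 58, 121, 154.
KpnI cuts after base 5 of each site (before the last base), so after positions 62, 125, 158.
Circular molecule, 3 cuts → 3 fragments:
  63–125 → 63 bp
  126–158 → 33 bp
  159–166 then 1–62 → 8 + 62 = 70 bp
Sorted largest to smallest: 70, 63, 33 bp.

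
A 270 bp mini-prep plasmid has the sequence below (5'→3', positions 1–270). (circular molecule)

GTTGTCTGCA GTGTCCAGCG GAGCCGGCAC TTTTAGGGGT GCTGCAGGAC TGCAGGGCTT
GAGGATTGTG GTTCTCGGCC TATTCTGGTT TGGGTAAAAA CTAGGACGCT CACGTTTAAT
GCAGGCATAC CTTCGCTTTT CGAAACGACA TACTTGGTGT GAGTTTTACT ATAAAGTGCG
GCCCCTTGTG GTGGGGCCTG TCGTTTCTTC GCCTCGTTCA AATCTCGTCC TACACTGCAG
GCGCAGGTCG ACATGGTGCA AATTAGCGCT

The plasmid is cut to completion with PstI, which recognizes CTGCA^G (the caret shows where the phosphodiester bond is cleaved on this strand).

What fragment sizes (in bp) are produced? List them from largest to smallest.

185, 41, 36, 8 bp

PstI sites (CTGCAG) start at positions 6, 42, 50, 235.
PstI cuts after base 5 of each site (before the last base), so after positions 10, 46, 54, 239.
Circular molecule, 4 cuts → 4 fragments:
  11–46 → 36 bp
  47–54 → 8 bp
  55–239 → 185 bp
  240–270 then 1–10 → 31 + 10 = 41 bp
Sorted largest to smallest: 185, 41, 36, 8 bp.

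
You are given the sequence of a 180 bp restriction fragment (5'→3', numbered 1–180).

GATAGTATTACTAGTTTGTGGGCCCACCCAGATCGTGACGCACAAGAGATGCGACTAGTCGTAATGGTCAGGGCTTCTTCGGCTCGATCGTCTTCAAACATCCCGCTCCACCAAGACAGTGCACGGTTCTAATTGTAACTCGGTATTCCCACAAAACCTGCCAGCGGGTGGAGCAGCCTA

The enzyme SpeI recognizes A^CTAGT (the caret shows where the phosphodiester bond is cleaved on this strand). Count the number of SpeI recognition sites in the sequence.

ACTAGT occurs starting at positions 10, 54.
SpeI cuts at 2 sites.

2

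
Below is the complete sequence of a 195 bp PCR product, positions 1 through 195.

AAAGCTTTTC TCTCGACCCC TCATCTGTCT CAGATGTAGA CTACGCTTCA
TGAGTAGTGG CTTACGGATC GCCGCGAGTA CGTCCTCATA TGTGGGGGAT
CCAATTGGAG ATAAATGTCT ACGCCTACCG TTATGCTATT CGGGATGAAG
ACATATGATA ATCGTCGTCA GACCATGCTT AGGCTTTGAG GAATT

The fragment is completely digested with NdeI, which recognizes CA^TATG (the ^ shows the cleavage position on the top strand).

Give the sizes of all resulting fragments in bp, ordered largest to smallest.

88, 65, 42 bp

NdeI sites (CATATG) start at positions 87, 152.
NdeI cuts after base 2 of each site, so after positions 88, 153.
Linear molecule, 2 cuts → 3 fragments:
  1–88 → 88 bp
  89–153 → 65 bp
  154–195 → 42 bp
Sorted largest to smallest: 88, 65, 42 bp.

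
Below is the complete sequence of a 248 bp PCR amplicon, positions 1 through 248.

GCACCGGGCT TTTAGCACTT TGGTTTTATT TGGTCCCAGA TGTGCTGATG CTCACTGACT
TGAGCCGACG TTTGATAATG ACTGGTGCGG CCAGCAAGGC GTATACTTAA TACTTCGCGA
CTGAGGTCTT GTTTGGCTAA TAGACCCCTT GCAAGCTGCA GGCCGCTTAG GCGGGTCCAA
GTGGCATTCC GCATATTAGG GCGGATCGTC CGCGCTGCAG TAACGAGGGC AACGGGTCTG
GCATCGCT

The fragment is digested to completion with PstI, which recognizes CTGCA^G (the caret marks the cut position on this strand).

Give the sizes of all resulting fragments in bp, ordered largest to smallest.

160, 59, 29 bp

PstI sites (CTGCAG) start at positions 156, 215.
PstI cuts after base 5 of each site (before the last base), so after positions 160, 219.
Linear molecule, 2 cuts → 3 fragments:
  1–160 → 160 bp
  161–219 → 59 bp
  220–248 → 29 bp
Sorted largest to smallest: 160, 59, 29 bp.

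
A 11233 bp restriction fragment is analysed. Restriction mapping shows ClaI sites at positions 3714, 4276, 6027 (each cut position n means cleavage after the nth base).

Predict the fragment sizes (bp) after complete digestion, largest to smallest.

Linear molecule, 3 cuts → 4 fragments:
  3714 − 0 = 3714 bp
  4276 − 3714 = 562 bp
  6027 − 4276 = 1751 bp
  11233 − 6027 = 5206 bp
Sorted largest to smallest: 5206, 3714, 1751, 562 bp.

5206, 3714, 1751, 562 bp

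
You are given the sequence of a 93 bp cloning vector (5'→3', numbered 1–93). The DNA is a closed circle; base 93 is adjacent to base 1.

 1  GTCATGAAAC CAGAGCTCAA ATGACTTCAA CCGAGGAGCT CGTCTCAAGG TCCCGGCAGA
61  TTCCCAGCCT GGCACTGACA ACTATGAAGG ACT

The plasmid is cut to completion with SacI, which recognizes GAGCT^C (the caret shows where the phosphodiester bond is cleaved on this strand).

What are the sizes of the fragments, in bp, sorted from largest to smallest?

70, 23 bp

SacI sites (GAGCTC) start at positions 13, 36.
SacI cuts after base 5 of each site (before the last base), so after positions 17, 40.
Circular molecule, 2 cuts → 2 fragments:
  18–40 → 23 bp
  41–93 then 1–17 → 53 + 17 = 70 bp
Sorted largest to smallest: 70, 23 bp.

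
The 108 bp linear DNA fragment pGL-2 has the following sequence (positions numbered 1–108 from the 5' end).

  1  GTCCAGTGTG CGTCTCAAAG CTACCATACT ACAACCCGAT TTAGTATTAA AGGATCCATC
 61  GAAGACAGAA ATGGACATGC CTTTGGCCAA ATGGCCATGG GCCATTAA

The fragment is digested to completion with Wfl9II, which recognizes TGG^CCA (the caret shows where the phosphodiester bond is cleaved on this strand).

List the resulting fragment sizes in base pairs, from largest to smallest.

86, 14, 8 bp

Wfl9II sites (TGGCCA) start at positions 84, 92.
Wfl9II cuts after base 3 of each site, so after positions 86, 94.
Linear molecule, 2 cuts → 3 fragments:
  1–86 → 86 bp
  87–94 → 8 bp
  95–108 → 14 bp
Sorted largest to smallest: 86, 14, 8 bp.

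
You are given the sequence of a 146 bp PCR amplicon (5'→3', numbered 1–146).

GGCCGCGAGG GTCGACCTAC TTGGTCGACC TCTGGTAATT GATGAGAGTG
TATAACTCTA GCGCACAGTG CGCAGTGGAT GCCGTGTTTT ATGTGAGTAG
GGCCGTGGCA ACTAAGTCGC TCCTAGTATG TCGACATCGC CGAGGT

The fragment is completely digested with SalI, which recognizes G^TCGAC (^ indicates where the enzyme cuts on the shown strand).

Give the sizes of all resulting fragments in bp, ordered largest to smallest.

106, 16, 13, 11 bp

SalI sites (GTCGAC) start at positions 11, 24, 130.
SalI cuts after the first base of each site, so after positions 11, 24, 130.
Linear molecule, 3 cuts → 4 fragments:
  1–11 → 11 bp
  12–24 → 13 bp
  25–130 → 106 bp
  131–146 → 16 bp
Sorted largest to smallest: 106, 16, 13, 11 bp.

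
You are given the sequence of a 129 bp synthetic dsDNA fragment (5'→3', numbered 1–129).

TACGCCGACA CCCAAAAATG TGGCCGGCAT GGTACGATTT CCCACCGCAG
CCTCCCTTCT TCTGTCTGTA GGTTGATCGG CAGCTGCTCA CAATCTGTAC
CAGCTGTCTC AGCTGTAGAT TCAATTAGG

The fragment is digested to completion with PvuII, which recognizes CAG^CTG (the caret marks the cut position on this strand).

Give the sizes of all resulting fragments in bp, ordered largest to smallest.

PvuII sites (CAGCTG) start at positions 81, 101, 110.
PvuII cuts after base 3 of each site, so after positions 83, 103, 112.
Linear molecule, 3 cuts → 4 fragments:
  1–83 → 83 bp
  84–103 → 20 bp
  104–112 → 9 bp
  113–129 → 17 bp
Sorted largest to smallest: 83, 20, 17, 9 bp.

83, 20, 17, 9 bp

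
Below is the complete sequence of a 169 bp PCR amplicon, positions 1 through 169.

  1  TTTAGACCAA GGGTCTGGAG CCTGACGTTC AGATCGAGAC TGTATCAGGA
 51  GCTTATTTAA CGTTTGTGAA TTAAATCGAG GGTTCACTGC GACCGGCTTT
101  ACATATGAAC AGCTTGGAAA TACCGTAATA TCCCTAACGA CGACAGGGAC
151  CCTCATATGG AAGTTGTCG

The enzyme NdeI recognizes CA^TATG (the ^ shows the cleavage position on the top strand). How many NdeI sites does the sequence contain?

2

CATATG occurs starting at positions 102, 154.
NdeI cuts at 2 sites.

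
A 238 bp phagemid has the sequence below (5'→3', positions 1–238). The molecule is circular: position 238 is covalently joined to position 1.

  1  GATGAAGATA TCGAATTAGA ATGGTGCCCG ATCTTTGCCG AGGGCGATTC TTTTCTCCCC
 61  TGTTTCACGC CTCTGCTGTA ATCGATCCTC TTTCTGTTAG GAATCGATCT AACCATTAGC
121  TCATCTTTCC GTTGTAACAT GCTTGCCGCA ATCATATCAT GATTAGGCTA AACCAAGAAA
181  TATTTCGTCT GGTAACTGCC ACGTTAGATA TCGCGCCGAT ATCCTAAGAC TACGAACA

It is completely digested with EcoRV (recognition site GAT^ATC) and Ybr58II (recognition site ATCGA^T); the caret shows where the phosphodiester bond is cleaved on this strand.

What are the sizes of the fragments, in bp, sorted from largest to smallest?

102, 76, 27, 22, 11 bp

EcoRV sites (GATATC) start at positions 7, 207, 218.
EcoRV cuts after base 3 of each site, so after positions 9, 209, 220.
Ybr58II sites (ATCGAT) start at positions 81, 103.
Ybr58II cuts after base 5 of each site (before the last base), so after positions 85, 107.
Combined cut positions: 9, 85, 107, 209, 220.
Circular molecule, 5 cuts → 5 fragments:
  10–85 → 76 bp
  86–107 → 22 bp
  108–209 → 102 bp
  210–220 → 11 bp
  221–238 then 1–9 → 18 + 9 = 27 bp
Sorted largest to smallest: 102, 76, 27, 22, 11 bp.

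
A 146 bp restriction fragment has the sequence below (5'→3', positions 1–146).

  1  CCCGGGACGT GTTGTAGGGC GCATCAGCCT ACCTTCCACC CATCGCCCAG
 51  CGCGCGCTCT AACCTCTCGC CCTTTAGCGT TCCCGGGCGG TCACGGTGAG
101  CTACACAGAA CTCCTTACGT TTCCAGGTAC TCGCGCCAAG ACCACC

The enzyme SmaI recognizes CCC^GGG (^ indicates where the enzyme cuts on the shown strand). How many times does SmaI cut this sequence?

2

CCCGGG occurs starting at positions 1, 82.
SmaI cuts at 2 sites.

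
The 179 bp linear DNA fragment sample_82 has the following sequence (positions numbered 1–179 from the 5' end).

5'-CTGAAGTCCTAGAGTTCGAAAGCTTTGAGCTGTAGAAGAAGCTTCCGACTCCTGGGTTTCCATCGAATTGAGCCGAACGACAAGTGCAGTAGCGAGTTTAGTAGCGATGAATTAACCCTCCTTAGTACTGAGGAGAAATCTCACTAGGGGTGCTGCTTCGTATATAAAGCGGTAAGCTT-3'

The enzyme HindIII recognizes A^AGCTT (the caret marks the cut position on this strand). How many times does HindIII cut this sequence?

3

AAGCTT occurs starting at positions 20, 39, 174.
HindIII cuts at 3 sites.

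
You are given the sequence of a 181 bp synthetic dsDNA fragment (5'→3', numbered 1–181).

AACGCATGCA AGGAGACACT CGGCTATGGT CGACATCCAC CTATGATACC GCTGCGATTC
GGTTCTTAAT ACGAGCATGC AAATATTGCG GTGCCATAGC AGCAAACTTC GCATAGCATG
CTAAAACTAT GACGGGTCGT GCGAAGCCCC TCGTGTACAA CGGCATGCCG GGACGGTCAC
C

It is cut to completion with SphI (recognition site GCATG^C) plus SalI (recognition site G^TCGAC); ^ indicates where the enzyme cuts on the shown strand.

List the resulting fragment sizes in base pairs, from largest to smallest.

SphI sites (GCATGC) start at positions 4, 75, 116, 163.
SphI cuts after base 5 of each site (before the last base), so after positions 8, 79, 120, 167.
The SalI site (GTCGAC) starts at position 29.
SalI cuts after the first base of each site, so after position 29.
Combined cut positions: 8, 29, 79, 120, 167.
Linear molecule, 5 cuts → 6 fragments:
  1–8 → 8 bp
  9–29 → 21 bp
  30–79 → 50 bp
  80–120 → 41 bp
  121–167 → 47 bp
  168–181 → 14 bp
Sorted largest to smallest: 50, 47, 41, 21, 14, 8 bp.

50, 47, 41, 21, 14, 8 bp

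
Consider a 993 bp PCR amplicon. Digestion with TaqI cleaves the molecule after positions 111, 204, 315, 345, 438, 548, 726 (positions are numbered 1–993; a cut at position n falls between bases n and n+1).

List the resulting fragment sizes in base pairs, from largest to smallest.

Linear molecule, 7 cuts → 8 fragments:
  111 − 0 = 111 bp
  204 − 111 = 93 bp
  315 − 204 = 111 bp
  345 − 315 = 30 bp
  438 − 345 = 93 bp
  548 − 438 = 110 bp
  726 − 548 = 178 bp
  993 − 726 = 267 bp
Sorted largest to smallest: 267, 178, 111, 111, 110, 93, 93, 30 bp.

267, 178, 111, 111, 110, 93, 93, 30 bp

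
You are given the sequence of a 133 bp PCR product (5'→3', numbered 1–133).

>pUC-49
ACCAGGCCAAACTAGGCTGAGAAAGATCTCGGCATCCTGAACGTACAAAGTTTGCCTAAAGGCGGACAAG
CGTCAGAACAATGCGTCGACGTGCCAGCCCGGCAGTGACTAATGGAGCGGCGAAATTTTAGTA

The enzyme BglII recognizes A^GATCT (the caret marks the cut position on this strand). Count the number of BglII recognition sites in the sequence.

1

AGATCT occurs starting at position 24.
BglII cuts at 1 site.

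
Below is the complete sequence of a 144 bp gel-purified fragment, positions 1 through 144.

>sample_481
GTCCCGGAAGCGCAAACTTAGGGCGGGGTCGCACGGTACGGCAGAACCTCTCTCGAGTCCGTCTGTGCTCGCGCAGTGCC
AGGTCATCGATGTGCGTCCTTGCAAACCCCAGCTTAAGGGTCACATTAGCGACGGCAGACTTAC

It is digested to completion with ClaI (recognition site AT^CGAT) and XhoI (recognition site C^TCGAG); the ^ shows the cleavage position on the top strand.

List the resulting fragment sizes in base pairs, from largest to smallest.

57, 52, 35 bp

The ClaI site (ATCGAT) starts at position 86.
ClaI cuts after base 2 of each site, so after position 87.
The XhoI site (CTCGAG) starts at position 52.
XhoI cuts after the first base of each site, so after position 52.
Combined cut positions: 52, 87.
Linear molecule, 2 cuts → 3 fragments:
  1–52 → 52 bp
  53–87 → 35 bp
  88–144 → 57 bp
Sorted largest to smallest: 57, 52, 35 bp.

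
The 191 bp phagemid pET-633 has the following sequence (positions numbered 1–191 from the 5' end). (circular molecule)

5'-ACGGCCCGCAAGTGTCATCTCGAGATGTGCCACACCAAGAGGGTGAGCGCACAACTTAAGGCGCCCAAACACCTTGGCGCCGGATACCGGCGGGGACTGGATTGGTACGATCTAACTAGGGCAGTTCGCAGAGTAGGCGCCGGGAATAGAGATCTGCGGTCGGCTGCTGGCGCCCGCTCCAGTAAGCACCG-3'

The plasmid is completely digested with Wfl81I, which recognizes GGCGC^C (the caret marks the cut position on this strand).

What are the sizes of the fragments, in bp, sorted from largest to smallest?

Wfl81I sites (GGCGCC) start at positions 60, 76, 136, 169.
Wfl81I cuts after base 5 of each site (before the last base), so after positions 64, 80, 140, 173.
Circular molecule, 4 cuts → 4 fragments:
  65–80 → 16 bp
  81–140 → 60 bp
  141–173 → 33 bp
  174–191 then 1–64 → 18 + 64 = 82 bp
Sorted largest to smallest: 82, 60, 33, 16 bp.

82, 60, 33, 16 bp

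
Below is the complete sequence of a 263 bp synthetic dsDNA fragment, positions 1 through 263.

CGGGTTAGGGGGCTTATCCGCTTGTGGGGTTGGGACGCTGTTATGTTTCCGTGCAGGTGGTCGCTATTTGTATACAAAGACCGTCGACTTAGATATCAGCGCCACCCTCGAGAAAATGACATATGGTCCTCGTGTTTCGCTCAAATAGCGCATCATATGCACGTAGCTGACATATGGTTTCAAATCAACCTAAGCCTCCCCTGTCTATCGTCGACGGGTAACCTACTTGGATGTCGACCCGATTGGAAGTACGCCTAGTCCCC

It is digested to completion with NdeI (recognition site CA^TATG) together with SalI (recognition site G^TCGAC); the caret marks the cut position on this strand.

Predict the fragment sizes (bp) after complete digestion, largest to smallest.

NdeI sites (CATATG) start at positions 120, 154, 171.
NdeI cuts after base 2 of each site, so after positions 121, 155, 172.
SalI sites (GTCGAC) start at positions 83, 210, 233.
SalI cuts after the first base of each site, so after positions 83, 210, 233.
Combined cut positions: 83, 121, 155, 172, 210, 233.
Linear molecule, 6 cuts → 7 fragments:
  1–83 → 83 bp
  84–121 → 38 bp
  122–155 → 34 bp
  156–172 → 17 bp
  173–210 → 38 bp
  211–233 → 23 bp
  234–263 → 30 bp
Sorted largest to smallest: 83, 38, 38, 34, 30, 23, 17 bp.

83, 38, 38, 34, 30, 23, 17 bp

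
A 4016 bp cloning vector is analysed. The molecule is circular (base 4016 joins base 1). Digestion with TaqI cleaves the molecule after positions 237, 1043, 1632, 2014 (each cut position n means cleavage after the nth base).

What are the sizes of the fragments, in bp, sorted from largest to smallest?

Circular molecule, 4 cuts → 4 fragments:
  1043 − 237 = 806 bp
  1632 − 1043 = 589 bp
  2014 − 1632 = 382 bp
  wrap: 4016 − 2014 + 237 = 2239 bp
Sorted largest to smallest: 2239, 806, 589, 382 bp.

2239, 806, 589, 382 bp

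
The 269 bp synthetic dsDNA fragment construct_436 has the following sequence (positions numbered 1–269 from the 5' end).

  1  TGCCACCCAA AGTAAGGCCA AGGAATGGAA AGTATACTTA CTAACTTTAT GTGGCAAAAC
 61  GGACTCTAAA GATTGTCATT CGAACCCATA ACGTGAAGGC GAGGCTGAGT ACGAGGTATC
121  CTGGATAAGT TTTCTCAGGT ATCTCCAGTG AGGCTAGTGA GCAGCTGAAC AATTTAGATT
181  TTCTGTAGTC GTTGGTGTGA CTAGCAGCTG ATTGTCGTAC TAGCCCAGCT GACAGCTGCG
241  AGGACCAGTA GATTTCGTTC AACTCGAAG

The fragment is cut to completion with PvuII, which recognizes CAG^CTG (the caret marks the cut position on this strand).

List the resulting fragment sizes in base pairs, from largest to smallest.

164, 43, 34, 21, 7 bp

PvuII sites (CAGCTG) start at positions 162, 205, 226, 233.
PvuII cuts after base 3 of each site, so after positions 164, 207, 228, 235.
Linear molecule, 4 cuts → 5 fragments:
  1–164 → 164 bp
  165–207 → 43 bp
  208–228 → 21 bp
  229–235 → 7 bp
  236–269 → 34 bp
Sorted largest to smallest: 164, 43, 34, 21, 7 bp.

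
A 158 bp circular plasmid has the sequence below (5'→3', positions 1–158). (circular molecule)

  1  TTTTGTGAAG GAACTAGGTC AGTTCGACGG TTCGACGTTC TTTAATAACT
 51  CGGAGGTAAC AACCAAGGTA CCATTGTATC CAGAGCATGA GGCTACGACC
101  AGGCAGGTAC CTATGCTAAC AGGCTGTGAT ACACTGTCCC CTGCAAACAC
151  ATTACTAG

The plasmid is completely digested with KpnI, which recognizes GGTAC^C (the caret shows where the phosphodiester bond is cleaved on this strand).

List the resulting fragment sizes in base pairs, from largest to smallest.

KpnI sites (GGTACC) start at positions 67, 106.
KpnI cuts after base 5 of each site (before the last base), so after positions 71, 110.
Circular molecule, 2 cuts → 2 fragments:
  72–110 → 39 bp
  111–158 then 1–71 → 48 + 71 = 119 bp
Sorted largest to smallest: 119, 39 bp.

119, 39 bp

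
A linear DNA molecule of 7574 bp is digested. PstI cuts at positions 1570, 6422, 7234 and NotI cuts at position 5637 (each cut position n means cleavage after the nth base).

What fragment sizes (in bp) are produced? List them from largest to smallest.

4067, 1570, 812, 785, 340 bp

Combined cut positions (sorted): 1570, 5637, 6422, 7234.
Linear molecule, 4 cuts → 5 fragments:
  1570 − 0 = 1570 bp
  5637 − 1570 = 4067 bp
  6422 − 5637 = 785 bp
  7234 − 6422 = 812 bp
  7574 − 7234 = 340 bp
Sorted largest to smallest: 4067, 1570, 812, 785, 340 bp.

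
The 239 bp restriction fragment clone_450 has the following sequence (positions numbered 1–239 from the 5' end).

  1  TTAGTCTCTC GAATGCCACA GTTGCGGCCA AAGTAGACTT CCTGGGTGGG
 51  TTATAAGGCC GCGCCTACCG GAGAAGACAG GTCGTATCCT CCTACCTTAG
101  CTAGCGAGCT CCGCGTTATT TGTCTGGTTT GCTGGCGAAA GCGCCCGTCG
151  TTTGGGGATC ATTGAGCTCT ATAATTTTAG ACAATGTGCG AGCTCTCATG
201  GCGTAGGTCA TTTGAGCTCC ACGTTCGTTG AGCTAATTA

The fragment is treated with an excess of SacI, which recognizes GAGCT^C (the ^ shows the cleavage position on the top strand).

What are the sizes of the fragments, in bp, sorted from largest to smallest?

SacI sites (GAGCTC) start at positions 106, 164, 190, 214.
SacI cuts after base 5 of each site (before the last base), so after positions 110, 168, 194, 218.
Linear molecule, 4 cuts → 5 fragments:
  1–110 → 110 bp
  111–168 → 58 bp
  169–194 → 26 bp
  195–218 → 24 bp
  219–239 → 21 bp
Sorted largest to smallest: 110, 58, 26, 24, 21 bp.

110, 58, 26, 24, 21 bp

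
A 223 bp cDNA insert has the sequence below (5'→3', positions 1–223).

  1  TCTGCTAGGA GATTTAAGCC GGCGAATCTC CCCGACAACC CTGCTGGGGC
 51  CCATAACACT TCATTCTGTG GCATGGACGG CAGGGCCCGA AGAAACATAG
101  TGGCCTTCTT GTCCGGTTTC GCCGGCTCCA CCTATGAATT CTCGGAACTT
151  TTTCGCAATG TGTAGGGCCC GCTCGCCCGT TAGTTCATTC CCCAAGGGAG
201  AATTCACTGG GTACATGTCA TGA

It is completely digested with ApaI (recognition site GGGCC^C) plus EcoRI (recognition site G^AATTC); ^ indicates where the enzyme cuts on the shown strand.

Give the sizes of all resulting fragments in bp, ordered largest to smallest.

ApaI sites (GGGCCC) start at positions 47, 83, 165.
ApaI cuts after base 5 of each site (before the last base), so after positions 51, 87, 169.
EcoRI sites (GAATTC) start at positions 136, 200.
EcoRI cuts after the first base of each site, so after positions 136, 200.
Combined cut positions: 51, 87, 136, 169, 200.
Linear molecule, 5 cuts → 6 fragments:
  1–51 → 51 bp
  52–87 → 36 bp
  88–136 → 49 bp
  137–169 → 33 bp
  170–200 → 31 bp
  201–223 → 23 bp
Sorted largest to smallest: 51, 49, 36, 33, 31, 23 bp.

51, 49, 36, 33, 31, 23 bp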